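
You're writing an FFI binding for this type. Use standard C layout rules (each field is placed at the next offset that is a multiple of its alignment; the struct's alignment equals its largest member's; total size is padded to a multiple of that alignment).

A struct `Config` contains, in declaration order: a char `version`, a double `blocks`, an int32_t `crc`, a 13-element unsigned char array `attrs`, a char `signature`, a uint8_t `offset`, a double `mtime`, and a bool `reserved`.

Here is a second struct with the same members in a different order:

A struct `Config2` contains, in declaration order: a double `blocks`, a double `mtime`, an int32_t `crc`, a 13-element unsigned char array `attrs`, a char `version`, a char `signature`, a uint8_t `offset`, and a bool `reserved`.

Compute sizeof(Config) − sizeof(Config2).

16

version at 0 (size 1, align 1) → ends 1
pad 7 to align 8 for blocks
blocks at 8 (size 8, align 8) → ends 16
crc at 16 (size 4, align 4) → ends 20
attrs at 20 (size 13, align 1) → ends 33
signature at 33 (size 1, align 1) → ends 34
offset at 34 (size 1, align 1) → ends 35
pad 5 to align 8 for mtime
mtime at 40 (size 8, align 8) → ends 48
reserved at 48 (size 1, align 1) → ends 49
tail pad 7 to reach multiple of 8
total 56 bytes, alignment 8
— Config2 —
blocks at 0 (size 8, align 8) → ends 8
mtime at 8 (size 8, align 8) → ends 16
crc at 16 (size 4, align 4) → ends 20
attrs at 20 (size 13, align 1) → ends 33
version at 33 (size 1, align 1) → ends 34
signature at 34 (size 1, align 1) → ends 35
offset at 35 (size 1, align 1) → ends 36
reserved at 36 (size 1, align 1) → ends 37
tail pad 3 to reach multiple of 8
total 40 bytes, alignment 8
56 − 40 = 16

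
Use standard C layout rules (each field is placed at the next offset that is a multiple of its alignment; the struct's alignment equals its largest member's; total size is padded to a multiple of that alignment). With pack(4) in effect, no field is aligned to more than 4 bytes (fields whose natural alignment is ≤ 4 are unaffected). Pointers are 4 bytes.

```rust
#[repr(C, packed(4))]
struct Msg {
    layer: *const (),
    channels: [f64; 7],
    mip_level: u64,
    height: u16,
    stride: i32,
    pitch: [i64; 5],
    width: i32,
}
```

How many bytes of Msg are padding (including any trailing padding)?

@0: layer [4B, align 4] → 4
@4: channels [56B, align 4] → 60
@60: mip_level [8B, align 4] → 68
@68: height [2B, align 2] → 70
+2 pad (align 4)
@72: stride [4B, align 4] → 76
@76: pitch [40B, align 4] → 116
@116: width [4B, align 4] → 120
size 120, align 4
data bytes 118, size 120 → padding 2

2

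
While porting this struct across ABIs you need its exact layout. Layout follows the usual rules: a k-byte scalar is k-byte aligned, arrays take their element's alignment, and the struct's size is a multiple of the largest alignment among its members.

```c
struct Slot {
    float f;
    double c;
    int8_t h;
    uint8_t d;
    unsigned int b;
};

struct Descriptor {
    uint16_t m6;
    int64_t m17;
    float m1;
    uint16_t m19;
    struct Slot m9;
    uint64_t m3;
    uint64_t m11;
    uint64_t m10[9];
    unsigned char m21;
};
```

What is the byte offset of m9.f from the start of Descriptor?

Slot: 0..4  f  (4B, 4-aligned); 4..8  -- padding (4B); 8..16  c  (8B, 8-aligned); 16..17  h  (1B, 1-aligned); 17..18  d  (1B, 1-aligned); 18..20  -- padding (2B); 20..24  b  (4B, 4-aligned); sizeof = 24, alignof = 8
0..2  m6  (2B, 2-aligned)
2..8  -- padding (6B)
8..16  m17  (8B, 8-aligned)
16..20  m1  (4B, 4-aligned)
20..22  m19  (2B, 2-aligned)
22..24  -- padding (2B)
24..48  m9  (24B, 8-aligned)
within Slot: f at 0
24 + 0 = 24

24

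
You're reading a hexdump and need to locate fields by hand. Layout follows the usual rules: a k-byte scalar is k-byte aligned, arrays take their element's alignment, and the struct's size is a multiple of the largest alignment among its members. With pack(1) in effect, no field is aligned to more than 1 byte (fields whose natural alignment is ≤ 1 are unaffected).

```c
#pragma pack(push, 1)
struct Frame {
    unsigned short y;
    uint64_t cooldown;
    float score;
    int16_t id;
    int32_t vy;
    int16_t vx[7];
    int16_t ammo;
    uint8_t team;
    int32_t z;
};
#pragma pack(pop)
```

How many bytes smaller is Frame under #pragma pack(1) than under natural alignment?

natural layout:
  @0: y [2B, align 2] → 2
  +6 pad (align 8)
  @8: cooldown [8B, align 8] → 16
  @16: score [4B, align 4] → 20
  @20: id [2B, align 2] → 22
  +2 pad (align 4)
  @24: vy [4B, align 4] → 28
  @28: vx [14B, align 2] → 42
  @42: ammo [2B, align 2] → 44
  @44: team [1B, align 1] → 45
  +3 pad (align 4)
  @48: z [4B, align 4] → 52
  +4 tail pad (align 8)
  size 56, align 8
packed(1) layout:
  @0: y [2B, align 1] → 2
  @2: cooldown [8B, align 1] → 10
  @10: score [4B, align 1] → 14
  @14: id [2B, align 1] → 16
  @16: vy [4B, align 1] → 20
  @20: vx [14B, align 1] → 34
  @34: ammo [2B, align 1] → 36
  @36: team [1B, align 1] → 37
  @37: z [4B, align 1] → 41
  size 41, align 1
56 − 41 = 15

15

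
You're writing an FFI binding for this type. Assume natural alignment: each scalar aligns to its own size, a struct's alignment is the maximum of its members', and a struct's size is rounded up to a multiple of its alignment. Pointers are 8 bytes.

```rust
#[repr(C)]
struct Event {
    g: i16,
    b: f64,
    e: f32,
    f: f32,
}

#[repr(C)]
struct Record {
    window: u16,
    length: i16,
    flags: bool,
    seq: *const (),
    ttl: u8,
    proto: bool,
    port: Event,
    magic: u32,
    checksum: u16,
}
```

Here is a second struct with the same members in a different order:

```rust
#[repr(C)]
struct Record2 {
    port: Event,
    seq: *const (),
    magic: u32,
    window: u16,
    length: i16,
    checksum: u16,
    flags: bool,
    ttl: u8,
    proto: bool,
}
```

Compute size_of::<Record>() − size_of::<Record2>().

Event: g at 0 (size 2, align 2) → ends 2; pad 6 to align 8 for b; b at 8 (size 8, align 8) → ends 16; e at 16 (size 4, align 4) → ends 20; f at 20 (size 4, align 4) → ends 24; total 24 bytes, alignment 8
window at 0 (size 2, align 2) → ends 2
length at 2 (size 2, align 2) → ends 4
flags at 4 (size 1, align 1) → ends 5
pad 3 to align 8 for seq
seq at 8 (size 8, align 8) → ends 16
ttl at 16 (size 1, align 1) → ends 17
proto at 17 (size 1, align 1) → ends 18
pad 6 to align 8 for port
port at 24 (size 24, align 8) → ends 48
magic at 48 (size 4, align 4) → ends 52
checksum at 52 (size 2, align 2) → ends 54
tail pad 2 to reach multiple of 8
total 56 bytes, alignment 8
— Record2 —
port at 0 (size 24, align 8) → ends 24
seq at 24 (size 8, align 8) → ends 32
magic at 32 (size 4, align 4) → ends 36
window at 36 (size 2, align 2) → ends 38
length at 38 (size 2, align 2) → ends 40
checksum at 40 (size 2, align 2) → ends 42
flags at 42 (size 1, align 1) → ends 43
ttl at 43 (size 1, align 1) → ends 44
proto at 44 (size 1, align 1) → ends 45
tail pad 3 to reach multiple of 8
total 48 bytes, alignment 8
56 − 48 = 8

8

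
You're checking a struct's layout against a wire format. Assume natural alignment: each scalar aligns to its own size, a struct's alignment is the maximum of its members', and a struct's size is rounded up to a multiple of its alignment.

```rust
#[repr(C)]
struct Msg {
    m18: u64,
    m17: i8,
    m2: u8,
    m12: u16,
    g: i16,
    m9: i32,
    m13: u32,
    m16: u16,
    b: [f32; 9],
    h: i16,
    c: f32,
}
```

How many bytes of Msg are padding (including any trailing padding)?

6

@0: m18 [8B, align 8] → 8
@8: m17 [1B, align 1] → 9
@9: m2 [1B, align 1] → 10
@10: m12 [2B, align 2] → 12
@12: g [2B, align 2] → 14
+2 pad (align 4)
@16: m9 [4B, align 4] → 20
@20: m13 [4B, align 4] → 24
@24: m16 [2B, align 2] → 26
+2 pad (align 4)
@28: b [36B, align 4] → 64
@64: h [2B, align 2] → 66
+2 pad (align 4)
@68: c [4B, align 4] → 72
size 72, align 8
data bytes 66, size 72 → padding 6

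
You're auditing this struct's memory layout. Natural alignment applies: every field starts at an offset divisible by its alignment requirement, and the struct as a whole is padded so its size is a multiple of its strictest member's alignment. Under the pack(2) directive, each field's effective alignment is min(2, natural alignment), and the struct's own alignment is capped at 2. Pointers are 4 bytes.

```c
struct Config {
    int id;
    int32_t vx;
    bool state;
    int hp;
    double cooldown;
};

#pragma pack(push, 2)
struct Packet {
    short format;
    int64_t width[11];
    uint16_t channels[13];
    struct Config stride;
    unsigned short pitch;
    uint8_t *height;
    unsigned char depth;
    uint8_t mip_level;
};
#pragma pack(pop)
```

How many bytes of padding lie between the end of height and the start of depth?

Config: @0: id [4B, align 4] → 4; @4: vx [4B, align 4] → 8; @8: state [1B, align 1] → 9; +3 pad (align 4); @12: hp [4B, align 4] → 16; @16: cooldown [8B, align 8] → 24; size 24, align 8
@0: format [2B, align 2] → 2
@2: width [88B, align 2] → 90
@90: channels [26B, align 2] → 116
@116: stride [24B, align 2] → 140
@140: pitch [2B, align 2] → 142
@142: height [4B, align 2] → 146
@146: depth [1B, align 1] → 147

0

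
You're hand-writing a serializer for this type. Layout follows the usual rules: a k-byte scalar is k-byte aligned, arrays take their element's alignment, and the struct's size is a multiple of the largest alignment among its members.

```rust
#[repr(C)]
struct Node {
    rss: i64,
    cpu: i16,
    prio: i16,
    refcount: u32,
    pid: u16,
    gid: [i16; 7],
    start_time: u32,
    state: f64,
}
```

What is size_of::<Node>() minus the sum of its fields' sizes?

4

rss at 0 (size 8, align 8) → ends 8
cpu at 8 (size 2, align 2) → ends 10
prio at 10 (size 2, align 2) → ends 12
refcount at 12 (size 4, align 4) → ends 16
pid at 16 (size 2, align 2) → ends 18
gid at 18 (size 14, align 2) → ends 32
start_time at 32 (size 4, align 4) → ends 36
pad 4 to align 8 for state
state at 40 (size 8, align 8) → ends 48
total 48 bytes, alignment 8
data bytes 44, size 48 → padding 4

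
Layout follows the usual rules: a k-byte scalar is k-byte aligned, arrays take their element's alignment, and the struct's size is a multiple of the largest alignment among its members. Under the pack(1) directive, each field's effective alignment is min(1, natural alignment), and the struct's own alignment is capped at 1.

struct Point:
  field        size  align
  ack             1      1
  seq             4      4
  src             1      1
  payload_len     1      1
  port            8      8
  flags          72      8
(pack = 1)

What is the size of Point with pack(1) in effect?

ack at 0 (size 1, align 1) → ends 1
seq at 1 (size 4, align 1) → ends 5
src at 5 (size 1, align 1) → ends 6
payload_len at 6 (size 1, align 1) → ends 7
port at 7 (size 8, align 1) → ends 15
flags at 15 (size 72, align 1) → ends 87
total 87 bytes, alignment 1

87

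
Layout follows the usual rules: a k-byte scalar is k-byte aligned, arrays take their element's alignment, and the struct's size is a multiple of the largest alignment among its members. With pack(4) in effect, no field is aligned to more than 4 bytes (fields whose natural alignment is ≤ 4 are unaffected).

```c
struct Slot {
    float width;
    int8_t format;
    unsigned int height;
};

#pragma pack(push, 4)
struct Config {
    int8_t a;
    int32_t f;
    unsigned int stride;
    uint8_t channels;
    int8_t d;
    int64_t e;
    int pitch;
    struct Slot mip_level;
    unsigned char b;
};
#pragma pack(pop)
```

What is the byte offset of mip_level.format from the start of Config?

32

Slot: width at 0 (size 4, align 4) → ends 4; format at 4 (size 1, align 1) → ends 5; pad 3 to align 4 for height; height at 8 (size 4, align 4) → ends 12; total 12 bytes, alignment 4
a at 0 (size 1, align 1) → ends 1
pad 3 to align 4 for f
f at 4 (size 4, align 4) → ends 8
stride at 8 (size 4, align 4) → ends 12
channels at 12 (size 1, align 1) → ends 13
d at 13 (size 1, align 1) → ends 14
pad 2 to align 4 for e
e at 16 (size 8, align 4) → ends 24
pitch at 24 (size 4, align 4) → ends 28
mip_level at 28 (size 12, align 4) → ends 40
within Slot: format at 4
28 + 4 = 32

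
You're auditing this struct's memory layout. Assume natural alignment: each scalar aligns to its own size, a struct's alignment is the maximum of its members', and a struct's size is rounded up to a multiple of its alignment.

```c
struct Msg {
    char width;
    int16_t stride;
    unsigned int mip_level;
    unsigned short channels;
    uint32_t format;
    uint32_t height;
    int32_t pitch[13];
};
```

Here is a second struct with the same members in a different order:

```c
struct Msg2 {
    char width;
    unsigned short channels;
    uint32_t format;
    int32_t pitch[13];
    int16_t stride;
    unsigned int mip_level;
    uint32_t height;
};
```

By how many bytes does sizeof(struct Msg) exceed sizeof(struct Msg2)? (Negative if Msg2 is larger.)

0

0..1  width  (1B, 1-aligned)
1..2  -- padding (1B)
2..4  stride  (2B, 2-aligned)
4..8  mip_level  (4B, 4-aligned)
8..10  channels  (2B, 2-aligned)
10..12  -- padding (2B)
12..16  format  (4B, 4-aligned)
16..20  height  (4B, 4-aligned)
20..72  pitch  (52B, 4-aligned)
sizeof = 72, alignof = 4
— Msg2 —
0..1  width  (1B, 1-aligned)
1..2  -- padding (1B)
2..4  channels  (2B, 2-aligned)
4..8  format  (4B, 4-aligned)
8..60  pitch  (52B, 4-aligned)
60..62  stride  (2B, 2-aligned)
62..64  -- padding (2B)
64..68  mip_level  (4B, 4-aligned)
68..72  height  (4B, 4-aligned)
sizeof = 72, alignof = 4
72 − 72 = 0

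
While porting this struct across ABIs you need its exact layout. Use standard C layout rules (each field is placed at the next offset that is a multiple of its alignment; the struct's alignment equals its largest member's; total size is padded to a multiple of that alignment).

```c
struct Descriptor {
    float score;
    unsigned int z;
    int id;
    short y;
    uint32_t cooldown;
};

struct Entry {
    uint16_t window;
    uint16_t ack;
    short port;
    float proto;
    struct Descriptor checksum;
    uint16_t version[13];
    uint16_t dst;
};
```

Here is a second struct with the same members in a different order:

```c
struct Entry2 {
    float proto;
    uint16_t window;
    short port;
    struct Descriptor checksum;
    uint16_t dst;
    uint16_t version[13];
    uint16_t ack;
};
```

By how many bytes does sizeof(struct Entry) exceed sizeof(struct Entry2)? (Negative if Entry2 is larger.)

Descriptor: score at 0 (size 4, align 4) → ends 4; z at 4 (size 4, align 4) → ends 8; id at 8 (size 4, align 4) → ends 12; y at 12 (size 2, align 2) → ends 14; pad 2 to align 4 for cooldown; cooldown at 16 (size 4, align 4) → ends 20; total 20 bytes, alignment 4
window at 0 (size 2, align 2) → ends 2
ack at 2 (size 2, align 2) → ends 4
port at 4 (size 2, align 2) → ends 6
pad 2 to align 4 for proto
proto at 8 (size 4, align 4) → ends 12
checksum at 12 (size 20, align 4) → ends 32
version at 32 (size 26, align 2) → ends 58
dst at 58 (size 2, align 2) → ends 60
total 60 bytes, alignment 4
— Entry2 —
proto at 0 (size 4, align 4) → ends 4
window at 4 (size 2, align 2) → ends 6
port at 6 (size 2, align 2) → ends 8
checksum at 8 (size 20, align 4) → ends 28
dst at 28 (size 2, align 2) → ends 30
version at 30 (size 26, align 2) → ends 56
ack at 56 (size 2, align 2) → ends 58
tail pad 2 to reach multiple of 4
total 60 bytes, alignment 4
60 − 60 = 0

0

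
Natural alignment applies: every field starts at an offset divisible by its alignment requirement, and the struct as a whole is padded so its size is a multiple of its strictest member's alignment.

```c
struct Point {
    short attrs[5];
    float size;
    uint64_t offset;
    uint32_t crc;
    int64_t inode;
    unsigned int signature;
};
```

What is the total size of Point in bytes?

48 bytes

@0: attrs [10B, align 2] → 10
+2 pad (align 4)
@12: size [4B, align 4] → 16
@16: offset [8B, align 8] → 24
@24: crc [4B, align 4] → 28
+4 pad (align 8)
@32: inode [8B, align 8] → 40
@40: signature [4B, align 4] → 44
+4 tail pad (align 8)
size 48, align 8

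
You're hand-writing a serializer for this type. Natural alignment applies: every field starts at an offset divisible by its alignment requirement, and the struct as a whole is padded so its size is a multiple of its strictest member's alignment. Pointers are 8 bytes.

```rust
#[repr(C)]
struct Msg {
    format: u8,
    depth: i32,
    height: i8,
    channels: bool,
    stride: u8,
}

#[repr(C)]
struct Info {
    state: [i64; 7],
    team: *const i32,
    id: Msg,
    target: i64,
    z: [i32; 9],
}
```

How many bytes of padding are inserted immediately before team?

0

Msg: @0: format [1B, align 1] → 1; +3 pad (align 4); @4: depth [4B, align 4] → 8; @8: height [1B, align 1] → 9; @9: channels [1B, align 1] → 10; @10: stride [1B, align 1] → 11; +1 tail pad (align 4); size 12, align 4
@0: state [56B, align 8] → 56
@56: team [8B, align 8] → 64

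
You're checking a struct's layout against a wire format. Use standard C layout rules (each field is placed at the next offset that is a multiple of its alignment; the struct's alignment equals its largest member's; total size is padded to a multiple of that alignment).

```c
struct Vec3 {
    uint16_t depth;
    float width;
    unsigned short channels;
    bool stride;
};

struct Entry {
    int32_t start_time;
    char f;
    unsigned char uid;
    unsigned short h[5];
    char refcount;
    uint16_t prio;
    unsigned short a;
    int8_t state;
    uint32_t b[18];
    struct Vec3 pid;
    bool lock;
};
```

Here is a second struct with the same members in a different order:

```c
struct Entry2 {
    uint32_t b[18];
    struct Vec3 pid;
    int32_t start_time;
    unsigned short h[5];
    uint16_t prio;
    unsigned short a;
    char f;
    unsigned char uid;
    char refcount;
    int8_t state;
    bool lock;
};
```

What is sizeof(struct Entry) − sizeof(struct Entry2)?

Vec3: @0: depth [2B, align 2] → 2; +2 pad (align 4); @4: width [4B, align 4] → 8; @8: channels [2B, align 2] → 10; @10: stride [1B, align 1] → 11; +1 tail pad (align 4); size 12, align 4
@0: start_time [4B, align 4] → 4
@4: f [1B, align 1] → 5
@5: uid [1B, align 1] → 6
@6: h [10B, align 2] → 16
@16: refcount [1B, align 1] → 17
+1 pad (align 2)
@18: prio [2B, align 2] → 20
@20: a [2B, align 2] → 22
@22: state [1B, align 1] → 23
+1 pad (align 4)
@24: b [72B, align 4] → 96
@96: pid [12B, align 4] → 108
@108: lock [1B, align 1] → 109
+3 tail pad (align 4)
size 112, align 4
— Entry2 —
@0: b [72B, align 4] → 72
@72: pid [12B, align 4] → 84
@84: start_time [4B, align 4] → 88
@88: h [10B, align 2] → 98
@98: prio [2B, align 2] → 100
@100: a [2B, align 2] → 102
@102: f [1B, align 1] → 103
@103: uid [1B, align 1] → 104
@104: refcount [1B, align 1] → 105
@105: state [1B, align 1] → 106
@106: lock [1B, align 1] → 107
+1 tail pad (align 4)
size 108, align 4
112 − 108 = 4

4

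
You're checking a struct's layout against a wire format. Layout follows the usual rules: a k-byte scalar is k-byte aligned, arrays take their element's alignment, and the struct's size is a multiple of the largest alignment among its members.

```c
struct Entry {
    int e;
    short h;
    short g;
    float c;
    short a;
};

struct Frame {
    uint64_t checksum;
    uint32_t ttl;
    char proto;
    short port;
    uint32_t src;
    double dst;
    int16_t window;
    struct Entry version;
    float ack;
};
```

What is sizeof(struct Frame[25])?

1400

Entry: @0: e [4B, align 4] → 4; @4: h [2B, align 2] → 6; @6: g [2B, align 2] → 8; @8: c [4B, align 4] → 12; @12: a [2B, align 2] → 14; +2 tail pad (align 4); size 16, align 4
@0: checksum [8B, align 8] → 8
@8: ttl [4B, align 4] → 12
@12: proto [1B, align 1] → 13
+1 pad (align 2)
@14: port [2B, align 2] → 16
@16: src [4B, align 4] → 20
+4 pad (align 8)
@24: dst [8B, align 8] → 32
@32: window [2B, align 2] → 34
+2 pad (align 4)
@36: version [16B, align 4] → 52
@52: ack [4B, align 4] → 56
size 56, align 8
array of 25: 25 × 56 = 1400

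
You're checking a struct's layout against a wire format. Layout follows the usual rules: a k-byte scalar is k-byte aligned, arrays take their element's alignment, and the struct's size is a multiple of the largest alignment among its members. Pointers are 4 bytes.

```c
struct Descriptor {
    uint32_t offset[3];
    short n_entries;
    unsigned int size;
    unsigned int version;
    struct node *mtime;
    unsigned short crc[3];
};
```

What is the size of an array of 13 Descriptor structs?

@0: offset [12B, align 4] → 12
@12: n_entries [2B, align 2] → 14
+2 pad (align 4)
@16: size [4B, align 4] → 20
@20: version [4B, align 4] → 24
@24: mtime [4B, align 4] → 28
@28: crc [6B, align 2] → 34
+2 tail pad (align 4)
size 36, align 4
array of 13: 13 × 36 = 468

468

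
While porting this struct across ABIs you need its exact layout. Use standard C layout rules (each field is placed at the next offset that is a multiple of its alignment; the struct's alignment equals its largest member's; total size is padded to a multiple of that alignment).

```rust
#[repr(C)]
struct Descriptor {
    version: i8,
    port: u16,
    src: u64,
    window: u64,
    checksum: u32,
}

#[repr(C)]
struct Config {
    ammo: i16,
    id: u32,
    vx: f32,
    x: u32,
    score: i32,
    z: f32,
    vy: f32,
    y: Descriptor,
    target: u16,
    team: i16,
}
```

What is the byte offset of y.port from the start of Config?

34

Descriptor: version at 0 (size 1, align 1) → ends 1; pad 1 to align 2 for port; port at 2 (size 2, align 2) → ends 4; pad 4 to align 8 for src; src at 8 (size 8, align 8) → ends 16; window at 16 (size 8, align 8) → ends 24; checksum at 24 (size 4, align 4) → ends 28; tail pad 4 to reach multiple of 8; total 32 bytes, alignment 8
ammo at 0 (size 2, align 2) → ends 2
pad 2 to align 4 for id
id at 4 (size 4, align 4) → ends 8
vx at 8 (size 4, align 4) → ends 12
x at 12 (size 4, align 4) → ends 16
score at 16 (size 4, align 4) → ends 20
z at 20 (size 4, align 4) → ends 24
vy at 24 (size 4, align 4) → ends 28
pad 4 to align 8 for y
y at 32 (size 32, align 8) → ends 64
within Descriptor: port at 2
32 + 2 = 34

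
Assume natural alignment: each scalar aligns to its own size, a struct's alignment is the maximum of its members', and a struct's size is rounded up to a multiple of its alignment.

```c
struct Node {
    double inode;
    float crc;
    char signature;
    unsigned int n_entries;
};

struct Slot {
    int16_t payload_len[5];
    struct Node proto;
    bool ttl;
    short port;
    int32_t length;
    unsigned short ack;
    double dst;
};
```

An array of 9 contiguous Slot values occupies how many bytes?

Node: 0..8  inode  (8B, 8-aligned); 8..12  crc  (4B, 4-aligned); 12..13  signature  (1B, 1-aligned); 13..16  -- padding (3B); 16..20  n_entries  (4B, 4-aligned); 20..24  -- tail padding (4B); sizeof = 24, alignof = 8
0..10  payload_len  (10B, 2-aligned)
10..16  -- padding (6B)
16..40  proto  (24B, 8-aligned)
40..41  ttl  (1B, 1-aligned)
41..42  -- padding (1B)
42..44  port  (2B, 2-aligned)
44..48  length  (4B, 4-aligned)
48..50  ack  (2B, 2-aligned)
50..56  -- padding (6B)
56..64  dst  (8B, 8-aligned)
sizeof = 64, alignof = 8
array of 9: 9 × 64 = 576

576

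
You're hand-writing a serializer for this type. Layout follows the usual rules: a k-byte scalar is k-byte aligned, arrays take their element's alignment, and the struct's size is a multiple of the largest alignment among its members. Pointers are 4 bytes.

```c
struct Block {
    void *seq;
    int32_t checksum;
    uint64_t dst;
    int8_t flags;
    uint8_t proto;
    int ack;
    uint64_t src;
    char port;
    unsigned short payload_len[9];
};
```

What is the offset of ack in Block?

20

seq at 0 (size 4, align 4) → ends 4
checksum at 4 (size 4, align 4) → ends 8
dst at 8 (size 8, align 8) → ends 16
flags at 16 (size 1, align 1) → ends 17
proto at 17 (size 1, align 1) → ends 18
pad 2 to align 4 for ack
ack at 20 (size 4, align 4) → ends 24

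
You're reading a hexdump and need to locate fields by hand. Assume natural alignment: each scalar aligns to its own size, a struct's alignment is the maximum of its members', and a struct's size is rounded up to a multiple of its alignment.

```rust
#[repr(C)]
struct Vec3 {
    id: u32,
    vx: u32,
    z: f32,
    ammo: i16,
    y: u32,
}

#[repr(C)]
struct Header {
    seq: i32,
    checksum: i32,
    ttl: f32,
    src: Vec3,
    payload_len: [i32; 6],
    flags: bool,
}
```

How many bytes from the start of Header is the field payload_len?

Vec3: 0..4  id  (4B, 4-aligned); 4..8  vx  (4B, 4-aligned); 8..12  z  (4B, 4-aligned); 12..14  ammo  (2B, 2-aligned); 14..16  -- padding (2B); 16..20  y  (4B, 4-aligned); sizeof = 20, alignof = 4
0..4  seq  (4B, 4-aligned)
4..8  checksum  (4B, 4-aligned)
8..12  ttl  (4B, 4-aligned)
12..32  src  (20B, 4-aligned)
32..56  payload_len  (24B, 4-aligned)

32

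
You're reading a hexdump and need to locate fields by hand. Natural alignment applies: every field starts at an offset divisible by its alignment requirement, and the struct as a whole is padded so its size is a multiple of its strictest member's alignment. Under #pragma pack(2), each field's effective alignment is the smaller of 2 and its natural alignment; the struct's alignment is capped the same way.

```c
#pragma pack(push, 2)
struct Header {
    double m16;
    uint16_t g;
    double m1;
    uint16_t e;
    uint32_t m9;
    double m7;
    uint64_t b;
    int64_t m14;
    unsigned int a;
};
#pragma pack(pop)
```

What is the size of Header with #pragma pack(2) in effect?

@0: m16 [8B, align 2] → 8
@8: g [2B, align 2] → 10
@10: m1 [8B, align 2] → 18
@18: e [2B, align 2] → 20
@20: m9 [4B, align 2] → 24
@24: m7 [8B, align 2] → 32
@32: b [8B, align 2] → 40
@40: m14 [8B, align 2] → 48
@48: a [4B, align 2] → 52
size 52, align 2

52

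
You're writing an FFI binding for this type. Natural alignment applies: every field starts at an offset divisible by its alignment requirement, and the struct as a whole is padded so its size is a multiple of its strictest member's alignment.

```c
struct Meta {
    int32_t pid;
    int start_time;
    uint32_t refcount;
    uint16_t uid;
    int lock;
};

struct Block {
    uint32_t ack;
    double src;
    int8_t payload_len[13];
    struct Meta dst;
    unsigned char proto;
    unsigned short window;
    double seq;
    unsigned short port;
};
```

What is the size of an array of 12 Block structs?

864

Meta: pid at 0 (size 4, align 4) → ends 4; start_time at 4 (size 4, align 4) → ends 8; refcount at 8 (size 4, align 4) → ends 12; uid at 12 (size 2, align 2) → ends 14; pad 2 to align 4 for lock; lock at 16 (size 4, align 4) → ends 20; total 20 bytes, alignment 4
ack at 0 (size 4, align 4) → ends 4
pad 4 to align 8 for src
src at 8 (size 8, align 8) → ends 16
payload_len at 16 (size 13, align 1) → ends 29
pad 3 to align 4 for dst
dst at 32 (size 20, align 4) → ends 52
proto at 52 (size 1, align 1) → ends 53
pad 1 to align 2 for window
window at 54 (size 2, align 2) → ends 56
seq at 56 (size 8, align 8) → ends 64
port at 64 (size 2, align 2) → ends 66
tail pad 6 to reach multiple of 8
total 72 bytes, alignment 8
array of 12: 12 × 72 = 864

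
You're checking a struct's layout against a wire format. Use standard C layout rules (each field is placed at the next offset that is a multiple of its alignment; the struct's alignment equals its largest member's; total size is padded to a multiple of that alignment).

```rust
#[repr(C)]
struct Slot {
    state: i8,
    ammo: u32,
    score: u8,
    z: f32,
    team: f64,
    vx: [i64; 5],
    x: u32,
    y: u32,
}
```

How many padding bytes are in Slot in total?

@0: state [1B, align 1] → 1
+3 pad (align 4)
@4: ammo [4B, align 4] → 8
@8: score [1B, align 1] → 9
+3 pad (align 4)
@12: z [4B, align 4] → 16
@16: team [8B, align 8] → 24
@24: vx [40B, align 8] → 64
@64: x [4B, align 4] → 68
@68: y [4B, align 4] → 72
size 72, align 8
data bytes 66, size 72 → padding 6

6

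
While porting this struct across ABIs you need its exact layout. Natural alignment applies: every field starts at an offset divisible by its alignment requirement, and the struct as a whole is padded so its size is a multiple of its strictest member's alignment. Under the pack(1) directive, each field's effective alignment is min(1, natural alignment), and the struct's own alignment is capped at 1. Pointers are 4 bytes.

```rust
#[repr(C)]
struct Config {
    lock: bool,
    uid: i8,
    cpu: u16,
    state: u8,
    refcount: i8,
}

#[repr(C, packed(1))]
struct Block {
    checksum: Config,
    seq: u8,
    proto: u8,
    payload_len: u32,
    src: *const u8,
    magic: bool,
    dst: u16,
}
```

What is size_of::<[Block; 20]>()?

380

Config: lock at 0 (size 1, align 1) → ends 1; uid at 1 (size 1, align 1) → ends 2; cpu at 2 (size 2, align 2) → ends 4; state at 4 (size 1, align 1) → ends 5; refcount at 5 (size 1, align 1) → ends 6; total 6 bytes, alignment 2
checksum at 0 (size 6, align 1) → ends 6
seq at 6 (size 1, align 1) → ends 7
proto at 7 (size 1, align 1) → ends 8
payload_len at 8 (size 4, align 1) → ends 12
src at 12 (size 4, align 1) → ends 16
magic at 16 (size 1, align 1) → ends 17
dst at 17 (size 2, align 1) → ends 19
total 19 bytes, alignment 1
array of 20: 20 × 19 = 380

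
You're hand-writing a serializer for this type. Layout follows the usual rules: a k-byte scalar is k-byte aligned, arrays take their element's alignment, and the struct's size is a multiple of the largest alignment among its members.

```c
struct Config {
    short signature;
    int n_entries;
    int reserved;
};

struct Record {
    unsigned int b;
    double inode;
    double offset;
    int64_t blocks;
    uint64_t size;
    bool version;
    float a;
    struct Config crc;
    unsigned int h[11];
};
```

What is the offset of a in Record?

44

Config: @0: signature [2B, align 2] → 2; +2 pad (align 4); @4: n_entries [4B, align 4] → 8; @8: reserved [4B, align 4] → 12; size 12, align 4
@0: b [4B, align 4] → 4
+4 pad (align 8)
@8: inode [8B, align 8] → 16
@16: offset [8B, align 8] → 24
@24: blocks [8B, align 8] → 32
@32: size [8B, align 8] → 40
@40: version [1B, align 1] → 41
+3 pad (align 4)
@44: a [4B, align 4] → 48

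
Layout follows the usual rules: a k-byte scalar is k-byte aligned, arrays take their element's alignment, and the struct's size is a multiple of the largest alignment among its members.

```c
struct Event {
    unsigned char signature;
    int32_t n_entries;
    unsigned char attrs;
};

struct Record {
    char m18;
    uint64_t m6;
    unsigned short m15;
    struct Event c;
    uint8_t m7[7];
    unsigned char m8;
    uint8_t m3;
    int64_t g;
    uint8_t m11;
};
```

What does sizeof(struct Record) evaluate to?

Event: signature at 0 (size 1, align 1) → ends 1; pad 3 to align 4 for n_entries; n_entries at 4 (size 4, align 4) → ends 8; attrs at 8 (size 1, align 1) → ends 9; tail pad 3 to reach multiple of 4; total 12 bytes, alignment 4
m18 at 0 (size 1, align 1) → ends 1
pad 7 to align 8 for m6
m6 at 8 (size 8, align 8) → ends 16
m15 at 16 (size 2, align 2) → ends 18
pad 2 to align 4 for c
c at 20 (size 12, align 4) → ends 32
m7 at 32 (size 7, align 1) → ends 39
m8 at 39 (size 1, align 1) → ends 40
m3 at 40 (size 1, align 1) → ends 41
pad 7 to align 8 for g
g at 48 (size 8, align 8) → ends 56
m11 at 56 (size 1, align 1) → ends 57
tail pad 7 to reach multiple of 8
total 64 bytes, alignment 8

64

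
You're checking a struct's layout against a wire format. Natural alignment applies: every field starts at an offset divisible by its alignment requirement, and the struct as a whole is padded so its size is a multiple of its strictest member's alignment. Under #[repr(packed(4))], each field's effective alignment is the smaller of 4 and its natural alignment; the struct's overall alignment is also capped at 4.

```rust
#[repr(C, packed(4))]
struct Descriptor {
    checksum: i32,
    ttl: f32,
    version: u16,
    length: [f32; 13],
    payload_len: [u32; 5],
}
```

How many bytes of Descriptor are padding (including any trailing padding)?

checksum at 0 (size 4, align 4) → ends 4
ttl at 4 (size 4, align 4) → ends 8
version at 8 (size 2, align 2) → ends 10
pad 2 to align 4 for length
length at 12 (size 52, align 4) → ends 64
payload_len at 64 (size 20, align 4) → ends 84
total 84 bytes, alignment 4
data bytes 82, size 84 → padding 2

2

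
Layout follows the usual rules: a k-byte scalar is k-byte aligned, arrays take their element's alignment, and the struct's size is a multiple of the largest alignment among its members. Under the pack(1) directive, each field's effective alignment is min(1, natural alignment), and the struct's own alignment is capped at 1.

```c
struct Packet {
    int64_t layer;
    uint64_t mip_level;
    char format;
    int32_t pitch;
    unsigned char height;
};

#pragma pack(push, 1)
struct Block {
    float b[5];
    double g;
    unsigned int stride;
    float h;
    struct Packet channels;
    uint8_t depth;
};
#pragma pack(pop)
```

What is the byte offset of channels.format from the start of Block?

Packet: 0..8  layer  (8B, 8-aligned); 8..16  mip_level  (8B, 8-aligned); 16..17  format  (1B, 1-aligned); 17..20  -- padding (3B); 20..24  pitch  (4B, 4-aligned); 24..25  height  (1B, 1-aligned); 25..32  -- tail padding (7B); sizeof = 32, alignof = 8
0..20  b  (20B, 1-aligned)
20..28  g  (8B, 1-aligned)
28..32  stride  (4B, 1-aligned)
32..36  h  (4B, 1-aligned)
36..68  channels  (32B, 1-aligned)
within Packet: format at 16
36 + 16 = 52

52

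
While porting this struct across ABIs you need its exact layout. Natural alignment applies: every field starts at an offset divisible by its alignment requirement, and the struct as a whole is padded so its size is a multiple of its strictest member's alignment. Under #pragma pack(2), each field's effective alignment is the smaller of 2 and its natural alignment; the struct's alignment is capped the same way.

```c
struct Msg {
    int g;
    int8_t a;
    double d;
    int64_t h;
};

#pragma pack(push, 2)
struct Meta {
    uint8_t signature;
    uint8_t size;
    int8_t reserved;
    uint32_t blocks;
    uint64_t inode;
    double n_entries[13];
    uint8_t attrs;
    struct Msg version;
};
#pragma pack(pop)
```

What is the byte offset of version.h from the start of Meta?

Msg: @0: g [4B, align 4] → 4; @4: a [1B, align 1] → 5; +3 pad (align 8); @8: d [8B, align 8] → 16; @16: h [8B, align 8] → 24; size 24, align 8
@0: signature [1B, align 1] → 1
@1: size [1B, align 1] → 2
@2: reserved [1B, align 1] → 3
+1 pad (align 2)
@4: blocks [4B, align 2] → 8
@8: inode [8B, align 2] → 16
@16: n_entries [104B, align 2] → 120
@120: attrs [1B, align 1] → 121
+1 pad (align 2)
@122: version [24B, align 2] → 146
within Msg: h at 16
122 + 16 = 138

138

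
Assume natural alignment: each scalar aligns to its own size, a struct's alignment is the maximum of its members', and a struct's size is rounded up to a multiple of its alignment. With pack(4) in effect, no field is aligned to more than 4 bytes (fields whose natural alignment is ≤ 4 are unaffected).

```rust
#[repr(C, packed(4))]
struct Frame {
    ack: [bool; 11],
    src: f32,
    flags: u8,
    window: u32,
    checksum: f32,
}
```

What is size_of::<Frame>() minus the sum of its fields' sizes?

4

@0: ack [11B, align 1] → 11
+1 pad (align 4)
@12: src [4B, align 4] → 16
@16: flags [1B, align 1] → 17
+3 pad (align 4)
@20: window [4B, align 4] → 24
@24: checksum [4B, align 4] → 28
size 28, align 4
data bytes 24, size 28 → padding 4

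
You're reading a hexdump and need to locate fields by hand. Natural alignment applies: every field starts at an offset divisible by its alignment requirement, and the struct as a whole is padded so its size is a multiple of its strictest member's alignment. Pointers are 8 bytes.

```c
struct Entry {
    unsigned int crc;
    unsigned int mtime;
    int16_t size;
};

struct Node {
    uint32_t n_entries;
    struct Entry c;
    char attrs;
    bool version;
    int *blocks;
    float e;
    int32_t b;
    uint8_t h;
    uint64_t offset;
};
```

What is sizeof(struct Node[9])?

Entry: crc at 0 (size 4, align 4) → ends 4; mtime at 4 (size 4, align 4) → ends 8; size at 8 (size 2, align 2) → ends 10; tail pad 2 to reach multiple of 4; total 12 bytes, alignment 4
n_entries at 0 (size 4, align 4) → ends 4
c at 4 (size 12, align 4) → ends 16
attrs at 16 (size 1, align 1) → ends 17
version at 17 (size 1, align 1) → ends 18
pad 6 to align 8 for blocks
blocks at 24 (size 8, align 8) → ends 32
e at 32 (size 4, align 4) → ends 36
b at 36 (size 4, align 4) → ends 40
h at 40 (size 1, align 1) → ends 41
pad 7 to align 8 for offset
offset at 48 (size 8, align 8) → ends 56
total 56 bytes, alignment 8
array of 9: 9 × 56 = 504

504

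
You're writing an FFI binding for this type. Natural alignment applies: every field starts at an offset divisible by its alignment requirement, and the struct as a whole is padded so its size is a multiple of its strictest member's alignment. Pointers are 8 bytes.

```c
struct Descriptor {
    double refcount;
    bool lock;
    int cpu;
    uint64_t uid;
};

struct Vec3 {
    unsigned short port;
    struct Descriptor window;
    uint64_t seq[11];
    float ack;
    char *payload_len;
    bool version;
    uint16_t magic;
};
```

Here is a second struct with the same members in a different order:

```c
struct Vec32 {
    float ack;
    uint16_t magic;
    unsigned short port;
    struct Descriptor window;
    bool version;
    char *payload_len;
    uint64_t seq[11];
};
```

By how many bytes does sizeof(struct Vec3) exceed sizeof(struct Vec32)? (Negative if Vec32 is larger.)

8

Descriptor: @0: refcount [8B, align 8] → 8; @8: lock [1B, align 1] → 9; +3 pad (align 4); @12: cpu [4B, align 4] → 16; @16: uid [8B, align 8] → 24; size 24, align 8
@0: port [2B, align 2] → 2
+6 pad (align 8)
@8: window [24B, align 8] → 32
@32: seq [88B, align 8] → 120
@120: ack [4B, align 4] → 124
+4 pad (align 8)
@128: payload_len [8B, align 8] → 136
@136: version [1B, align 1] → 137
+1 pad (align 2)
@138: magic [2B, align 2] → 140
+4 tail pad (align 8)
size 144, align 8
— Vec32 —
@0: ack [4B, align 4] → 4
@4: magic [2B, align 2] → 6
@6: port [2B, align 2] → 8
@8: window [24B, align 8] → 32
@32: version [1B, align 1] → 33
+7 pad (align 8)
@40: payload_len [8B, align 8] → 48
@48: seq [88B, align 8] → 136
size 136, align 8
144 − 136 = 8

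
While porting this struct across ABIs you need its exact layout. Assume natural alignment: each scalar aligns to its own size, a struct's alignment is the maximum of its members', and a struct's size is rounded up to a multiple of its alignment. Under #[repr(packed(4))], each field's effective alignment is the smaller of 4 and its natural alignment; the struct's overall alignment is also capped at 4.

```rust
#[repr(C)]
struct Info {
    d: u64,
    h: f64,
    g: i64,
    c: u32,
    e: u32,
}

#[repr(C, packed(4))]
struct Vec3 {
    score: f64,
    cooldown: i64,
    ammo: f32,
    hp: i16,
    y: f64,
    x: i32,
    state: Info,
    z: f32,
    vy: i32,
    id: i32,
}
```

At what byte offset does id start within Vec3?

Info: 0..8  d  (8B, 8-aligned); 8..16  h  (8B, 8-aligned); 16..24  g  (8B, 8-aligned); 24..28  c  (4B, 4-aligned); 28..32  e  (4B, 4-aligned); sizeof = 32, alignof = 8
0..8  score  (8B, 4-aligned)
8..16  cooldown  (8B, 4-aligned)
16..20  ammo  (4B, 4-aligned)
20..22  hp  (2B, 2-aligned)
22..24  -- padding (2B)
24..32  y  (8B, 4-aligned)
32..36  x  (4B, 4-aligned)
36..68  state  (32B, 4-aligned)
68..72  z  (4B, 4-aligned)
72..76  vy  (4B, 4-aligned)
76..80  id  (4B, 4-aligned)

76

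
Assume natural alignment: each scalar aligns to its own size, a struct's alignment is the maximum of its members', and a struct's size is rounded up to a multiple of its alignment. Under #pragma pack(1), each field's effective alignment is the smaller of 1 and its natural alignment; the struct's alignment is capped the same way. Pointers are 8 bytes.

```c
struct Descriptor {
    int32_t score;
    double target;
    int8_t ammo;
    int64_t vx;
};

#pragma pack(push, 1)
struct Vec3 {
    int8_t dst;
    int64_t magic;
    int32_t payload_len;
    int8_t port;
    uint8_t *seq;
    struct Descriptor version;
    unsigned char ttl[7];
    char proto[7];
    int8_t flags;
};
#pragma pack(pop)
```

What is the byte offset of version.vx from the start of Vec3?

46

Descriptor: 0..4  score  (4B, 4-aligned); 4..8  -- padding (4B); 8..16  target  (8B, 8-aligned); 16..17  ammo  (1B, 1-aligned); 17..24  -- padding (7B); 24..32  vx  (8B, 8-aligned); sizeof = 32, alignof = 8
0..1  dst  (1B, 1-aligned)
1..9  magic  (8B, 1-aligned)
9..13  payload_len  (4B, 1-aligned)
13..14  port  (1B, 1-aligned)
14..22  seq  (8B, 1-aligned)
22..54  version  (32B, 1-aligned)
within Descriptor: vx at 24
22 + 24 = 46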